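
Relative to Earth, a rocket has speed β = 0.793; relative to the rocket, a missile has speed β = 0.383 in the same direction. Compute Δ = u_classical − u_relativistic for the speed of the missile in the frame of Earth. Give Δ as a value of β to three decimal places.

Galilean: u_cl = 0.383 + 0.793 = 1.1760.
Relativistic: u_rel = (0.383 + 0.793) / (1 + 0.383·0.793) = 1.1760/1.3037 = 0.9020.
Δ = 1.1760 − 0.9020 = 0.2740.
(The classical prediction exceeds c; the relativistic result does not.)

Δ = 0.274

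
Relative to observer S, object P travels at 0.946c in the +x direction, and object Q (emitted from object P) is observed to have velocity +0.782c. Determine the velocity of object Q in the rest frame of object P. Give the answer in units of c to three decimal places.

-0.630c

Invert the composition law: u' = (u − v)/(1 − uv/c²).
u' = (0.782 − 0.946) / (1 − (0.782)(0.946)) = -0.1640/0.2602 = -0.6302.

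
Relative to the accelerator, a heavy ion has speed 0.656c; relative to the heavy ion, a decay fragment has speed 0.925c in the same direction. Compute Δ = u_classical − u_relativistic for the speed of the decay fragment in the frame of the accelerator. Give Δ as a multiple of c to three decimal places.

Galilean: u_cl = 0.925 + 0.656 = 1.5810.
Relativistic: u_rel = (0.925 + 0.656) / (1 + 0.925·0.656) = 1.5810/1.6068 = 0.9839.
Δ = 1.5810 − 0.9839 = 0.5971.
(The classical prediction exceeds c; the relativistic result does not.)

Δ = 0.597c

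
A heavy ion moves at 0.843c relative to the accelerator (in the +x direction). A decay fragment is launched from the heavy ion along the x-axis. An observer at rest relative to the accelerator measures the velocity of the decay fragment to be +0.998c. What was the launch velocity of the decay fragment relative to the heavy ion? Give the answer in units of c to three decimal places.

Invert the composition law: u' = (u − v)/(1 − uv/c²).
u' = (0.998 − 0.843) / (1 − (0.998)(0.843)) = 0.1550/0.1587 = 0.9768.

+0.977c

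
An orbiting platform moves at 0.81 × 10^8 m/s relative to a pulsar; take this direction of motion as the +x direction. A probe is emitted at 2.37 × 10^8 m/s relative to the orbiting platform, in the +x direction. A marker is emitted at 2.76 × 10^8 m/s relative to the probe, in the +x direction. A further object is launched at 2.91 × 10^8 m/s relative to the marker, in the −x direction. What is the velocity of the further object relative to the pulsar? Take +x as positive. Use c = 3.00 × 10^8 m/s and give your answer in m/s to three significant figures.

Apply u = (u' + v)/(1 + u'v/c²) successively, working outward toward the pulsar.
(Dividing each given speed by c = 3.00 × 10^8 m/s to work in units of c.)
Start: velocity of the orbiting platform relative to the pulsar = 0.2700c.
Compose with the probe (u' = 0.790 in the orbiting platform frame): u_1 = (0.790 + 0.270) / (1 + 0.790·0.270) = 1.0600/1.2133 = 0.8737.
Compose with the marker (u' = 0.920 in the probe frame): u_2 = (0.920 + 0.874) / (1 + 0.920·0.874) = 1.7937/1.8038 = 0.9944.
Compose with the further object (u' = -0.970 in the marker frame): u_3 = (-0.970 + 0.994) / (1 + (-0.970)·0.994) = 0.0244/0.0354 = 0.6885.
So u = 0.6885 × 3.00 × 10^8 m/s.

+2.07 × 10^8 m/s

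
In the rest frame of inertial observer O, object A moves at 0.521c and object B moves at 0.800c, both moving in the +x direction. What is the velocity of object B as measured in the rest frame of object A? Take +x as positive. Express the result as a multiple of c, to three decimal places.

+0.478c

β_A = 0.521, β_B = 0.800.
Transform to A's frame with the inverse velocity-addition law: u' = (u − v)/(1 − uv/c²), taking u = β_B and v = β_A.
u' = (0.800 − 0.521) / (1 − (0.521)(0.800)) = 0.2790/0.5832 = 0.4784.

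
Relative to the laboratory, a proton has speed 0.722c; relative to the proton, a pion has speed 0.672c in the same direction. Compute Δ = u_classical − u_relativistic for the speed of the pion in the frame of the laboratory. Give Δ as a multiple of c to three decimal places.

Δ = 0.455c

Galilean: u_cl = 0.672 + 0.722 = 1.3940.
Relativistic: u_rel = (0.672 + 0.722) / (1 + 0.672·0.722) = 1.3940/1.4852 = 0.9386.
Δ = 1.3940 − 0.9386 = 0.4554.
(The classical prediction exceeds c; the relativistic result does not.)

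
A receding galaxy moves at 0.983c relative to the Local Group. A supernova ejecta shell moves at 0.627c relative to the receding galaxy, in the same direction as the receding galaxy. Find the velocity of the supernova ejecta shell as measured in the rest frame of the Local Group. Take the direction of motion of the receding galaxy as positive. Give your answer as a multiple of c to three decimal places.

With v = 0.983 and u' = 0.627 (in units of c),
u = (u' + v)/(1 + u'v/c²):
u = (0.627 + 0.983) / (1 + 0.627·0.983) = 1.6100/1.6163 = 0.9961

0.996c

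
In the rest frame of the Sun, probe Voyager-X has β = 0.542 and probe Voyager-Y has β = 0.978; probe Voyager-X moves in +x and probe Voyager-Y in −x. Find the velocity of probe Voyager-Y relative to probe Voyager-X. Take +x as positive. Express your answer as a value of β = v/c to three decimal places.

β_A = 0.542, β_B = -0.978.
Transform to A's frame with the inverse velocity-addition law: u' = (u − v)/(1 − uv/c²), taking u = β_B and v = β_A.
u' = (-0.978 − 0.542) / (1 − (0.542)(-0.978)) = -1.5200/1.5301 = -0.9934.

β = -0.993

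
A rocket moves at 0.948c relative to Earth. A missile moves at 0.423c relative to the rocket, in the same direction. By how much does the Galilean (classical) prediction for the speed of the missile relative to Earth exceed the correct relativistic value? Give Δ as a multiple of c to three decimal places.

Galilean: u_cl = 0.423 + 0.948 = 1.3710.
Relativistic: u_rel = (0.423 + 0.948) / (1 + 0.423·0.948) = 1.3710/1.4010 = 0.9786.
Δ = 1.3710 − 0.9786 = 0.3924.
(The classical prediction exceeds c; the relativistic result does not.)

Δ = 0.392c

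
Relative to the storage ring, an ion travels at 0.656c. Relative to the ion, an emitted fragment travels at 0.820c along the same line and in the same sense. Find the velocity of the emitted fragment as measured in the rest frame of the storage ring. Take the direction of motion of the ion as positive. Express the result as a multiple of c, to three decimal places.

With v = 0.656 and u' = 0.820 (in units of c),
u = (u' + v)/(1 + u'v/c²):
u = (0.820 + 0.656) / (1 + 0.820·0.656) = 1.4760/1.5379 = 0.9597

0.960c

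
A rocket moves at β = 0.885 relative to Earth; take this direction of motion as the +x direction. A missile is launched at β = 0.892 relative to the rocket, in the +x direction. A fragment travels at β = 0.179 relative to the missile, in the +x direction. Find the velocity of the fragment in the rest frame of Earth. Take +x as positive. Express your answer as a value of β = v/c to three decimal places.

Apply u = (u' + v)/(1 + u'v/c²) successively, working outward toward Earth.
Start: velocity of the rocket relative to Earth = 0.8850c.
Compose with the missile (u' = 0.892 in the rocket frame): u_1 = (0.892 + 0.885) / (1 + 0.892·0.885) = 1.7770/1.7894 = 0.9931.
Compose with the fragment (u' = 0.179 in the missile frame): u_2 = (0.179 + 0.993) / (1 + 0.179·0.993) = 1.1721/1.1778 = 0.9952.

β = 0.995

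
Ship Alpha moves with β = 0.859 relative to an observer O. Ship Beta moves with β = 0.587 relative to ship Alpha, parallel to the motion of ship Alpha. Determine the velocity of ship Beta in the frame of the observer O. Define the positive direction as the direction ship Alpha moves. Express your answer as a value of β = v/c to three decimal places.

β = 0.961

With v = 0.859 and u' = 0.587 (in units of c),
u = (u' + v)/(1 + u'v/c²):
u = (0.587 + 0.859) / (1 + 0.587·0.859) = 1.4460/1.5042 = 0.9613
(Galilean addition would give +1.446c, exceeding c.)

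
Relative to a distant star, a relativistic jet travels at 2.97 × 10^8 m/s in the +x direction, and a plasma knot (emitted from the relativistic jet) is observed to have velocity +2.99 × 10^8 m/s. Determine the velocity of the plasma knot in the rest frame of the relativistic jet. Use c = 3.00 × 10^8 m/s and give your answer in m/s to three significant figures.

v = 0.990c, u = 0.997c.
Invert the composition law: u' = (u − v)/(1 − uv/c²).
u' = (0.997 − 0.990) / (1 − (0.997)(0.990)) = 0.0067/0.0133 = 0.5013.
u' = 0.5013 × 3.00 × 10^8 m/s.

+1.50 × 10^8 m/s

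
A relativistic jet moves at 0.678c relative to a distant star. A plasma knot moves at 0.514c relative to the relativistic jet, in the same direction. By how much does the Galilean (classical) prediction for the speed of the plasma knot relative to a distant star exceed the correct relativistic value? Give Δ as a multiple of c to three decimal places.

Δ = 0.308c

Galilean: u_cl = 0.514 + 0.678 = 1.1920.
Relativistic: u_rel = (0.514 + 0.678) / (1 + 0.514·0.678) = 1.1920/1.3485 = 0.8840.
Δ = 1.1920 − 0.8840 = 0.3080.
(The classical prediction exceeds c; the relativistic result does not.)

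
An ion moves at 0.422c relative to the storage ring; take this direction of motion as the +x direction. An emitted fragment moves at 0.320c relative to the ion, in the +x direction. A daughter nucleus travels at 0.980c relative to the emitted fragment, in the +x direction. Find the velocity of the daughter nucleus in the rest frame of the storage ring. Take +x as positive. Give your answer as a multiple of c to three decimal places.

0.996c

Apply u = (u' + v)/(1 + u'v/c²) successively, working outward toward the storage ring.
Start: velocity of the ion relative to the storage ring = 0.4220c.
Compose with the emitted fragment (u' = 0.320 in the ion frame): u_1 = (0.320 + 0.422) / (1 + 0.320·0.422) = 0.7420/1.1350 = 0.6537.
Compose with the daughter nucleus (u' = 0.980 in the emitted fragment frame): u_2 = (0.980 + 0.654) / (1 + 0.980·0.654) = 1.6337/1.6406 = 0.9958.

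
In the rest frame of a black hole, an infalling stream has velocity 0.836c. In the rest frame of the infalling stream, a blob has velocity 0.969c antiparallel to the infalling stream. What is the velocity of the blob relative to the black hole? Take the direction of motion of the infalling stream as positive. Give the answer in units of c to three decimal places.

With v = 0.836 and u' = -0.969 (in units of c),
u = (u' + v)/(1 + u'v/c²):
u = (-0.969 + 0.836) / (1 + (-0.969)·0.836) = -0.1330/0.1899 = -0.7003

-0.700c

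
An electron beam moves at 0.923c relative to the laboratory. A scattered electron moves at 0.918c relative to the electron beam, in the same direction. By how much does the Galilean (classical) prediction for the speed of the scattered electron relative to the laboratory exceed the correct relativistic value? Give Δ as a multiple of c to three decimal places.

Δ = 0.844c

Galilean: u_cl = 0.918 + 0.923 = 1.8410.
Relativistic: u_rel = (0.918 + 0.923) / (1 + 0.918·0.923) = 1.8410/1.8473 = 0.9966.
Δ = 1.8410 − 0.9966 = 0.8444.
(The classical prediction exceeds c; the relativistic result does not.)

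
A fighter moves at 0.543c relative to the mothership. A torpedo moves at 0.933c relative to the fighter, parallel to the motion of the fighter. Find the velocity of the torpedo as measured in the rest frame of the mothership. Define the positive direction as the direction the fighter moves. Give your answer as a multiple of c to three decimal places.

With v = 0.543 and u' = 0.933 (in units of c),
u = (u' + v)/(1 + u'v/c²):
u = (0.933 + 0.543) / (1 + 0.933·0.543) = 1.4760/1.5066 = 0.9797

0.980c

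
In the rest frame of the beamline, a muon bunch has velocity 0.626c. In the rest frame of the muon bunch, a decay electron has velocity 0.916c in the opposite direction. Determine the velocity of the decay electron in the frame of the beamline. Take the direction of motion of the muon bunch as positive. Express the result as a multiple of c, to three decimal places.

With v = 0.626 and u' = -0.916 (in units of c),
u = (u' + v)/(1 + u'v/c²):
u = (-0.916 + 0.626) / (1 + (-0.916)·0.626) = -0.2900/0.4266 = -0.6798

-0.680c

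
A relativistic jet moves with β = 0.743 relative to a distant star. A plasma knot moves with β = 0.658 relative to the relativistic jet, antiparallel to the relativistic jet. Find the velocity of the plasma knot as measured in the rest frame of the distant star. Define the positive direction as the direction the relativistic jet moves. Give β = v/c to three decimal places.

With v = 0.743 and u' = -0.658 (in units of c),
u = (u' + v)/(1 + u'v/c²):
u = (-0.658 + 0.743) / (1 + (-0.658)·0.743) = 0.0850/0.5111 = 0.1663
(Galilean addition would give +0.085c.)

β = +0.166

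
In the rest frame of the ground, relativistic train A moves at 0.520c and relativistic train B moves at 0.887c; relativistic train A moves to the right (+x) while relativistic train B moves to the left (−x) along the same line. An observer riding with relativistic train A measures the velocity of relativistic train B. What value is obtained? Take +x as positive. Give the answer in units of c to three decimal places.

β_A = 0.520, β_B = -0.887.
Transform to A's frame with the inverse velocity-addition law: u' = (u − v)/(1 − uv/c²), taking u = β_B and v = β_A.
u' = (-0.887 − 0.520) / (1 − (0.520)(-0.887)) = -1.4070/1.4612 = -0.9629.

-0.963c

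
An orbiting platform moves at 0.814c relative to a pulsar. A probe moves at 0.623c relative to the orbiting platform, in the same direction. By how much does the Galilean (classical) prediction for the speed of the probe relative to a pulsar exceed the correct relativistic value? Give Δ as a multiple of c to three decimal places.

Δ = 0.484c

Galilean: u_cl = 0.623 + 0.814 = 1.4370.
Relativistic: u_rel = (0.623 + 0.814) / (1 + 0.623·0.814) = 1.4370/1.5071 = 0.9535.
Δ = 1.4370 − 0.9535 = 0.4835.
(The classical prediction exceeds c; the relativistic result does not.)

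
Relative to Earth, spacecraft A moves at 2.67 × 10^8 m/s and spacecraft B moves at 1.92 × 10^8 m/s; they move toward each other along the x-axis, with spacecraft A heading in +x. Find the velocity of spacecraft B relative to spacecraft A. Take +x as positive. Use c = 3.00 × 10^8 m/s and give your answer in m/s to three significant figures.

β_A = 0.890, β_B = -0.640 (dividing each by c = 3.00 × 10^8 m/s).
Transform to A's frame with the inverse velocity-addition law: u' = (u − v)/(1 − uv/c²), taking u = β_B and v = β_A.
u' = (-0.640 − 0.890) / (1 − (0.890)(-0.640)) = -1.5300/1.5696 = -0.9748.
u' = -0.9748 × 3.00 × 10^8 m/s.

-2.92 × 10^8 m/s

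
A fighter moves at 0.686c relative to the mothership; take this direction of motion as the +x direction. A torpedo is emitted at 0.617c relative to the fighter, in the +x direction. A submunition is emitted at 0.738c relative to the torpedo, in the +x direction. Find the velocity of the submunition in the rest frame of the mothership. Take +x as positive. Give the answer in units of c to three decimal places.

Apply u = (u' + v)/(1 + u'v/c²) successively, working outward toward the mothership.
Start: velocity of the fighter relative to the mothership = 0.6860c.
Compose with the torpedo (u' = 0.617 in the fighter frame): u_1 = (0.617 + 0.686) / (1 + 0.617·0.686) = 1.3030/1.4233 = 0.9155.
Compose with the submunition (u' = 0.738 in the torpedo frame): u_2 = (0.738 + 0.916) / (1 + 0.738·0.916) = 1.6535/1.6756 = 0.9868.

0.987c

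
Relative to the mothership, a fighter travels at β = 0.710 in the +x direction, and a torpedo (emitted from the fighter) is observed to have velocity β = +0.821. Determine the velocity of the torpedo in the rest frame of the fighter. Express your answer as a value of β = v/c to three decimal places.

β = +0.266

Invert the composition law: u' = (u − v)/(1 − uv/c²).
u' = (0.821 − 0.710) / (1 − (0.821)(0.710)) = 0.1110/0.4171 = 0.2661.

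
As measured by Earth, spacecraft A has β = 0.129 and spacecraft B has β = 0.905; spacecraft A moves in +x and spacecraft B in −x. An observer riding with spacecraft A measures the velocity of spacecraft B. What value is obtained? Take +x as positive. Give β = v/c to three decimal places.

β_A = 0.129, β_B = -0.905.
Transform to A's frame with the inverse velocity-addition law: u' = (u − v)/(1 − uv/c²), taking u = β_B and v = β_A.
u' = (-0.905 − 0.129) / (1 − (0.129)(-0.905)) = -1.0340/1.1167 = -0.9259.

β = -0.926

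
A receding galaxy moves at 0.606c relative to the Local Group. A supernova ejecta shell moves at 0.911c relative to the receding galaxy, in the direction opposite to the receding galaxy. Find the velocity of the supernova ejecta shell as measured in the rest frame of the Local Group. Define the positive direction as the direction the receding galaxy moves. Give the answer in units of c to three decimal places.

With v = 0.606 and u' = -0.911 (in units of c),
u = (u' + v)/(1 + u'v/c²):
u = (-0.911 + 0.606) / (1 + (-0.911)·0.606) = -0.3050/0.4479 = -0.6809

-0.681c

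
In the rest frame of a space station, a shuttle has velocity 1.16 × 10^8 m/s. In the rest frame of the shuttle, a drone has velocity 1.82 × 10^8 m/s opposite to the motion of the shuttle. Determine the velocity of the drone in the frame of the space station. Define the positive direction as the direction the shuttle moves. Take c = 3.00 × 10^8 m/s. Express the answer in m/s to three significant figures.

-8.62 × 10^7 m/s

In units of c (dividing by 3.00 × 10^8 m/s): v = 0.387, u' = -0.607.
u = (u' + v)/(1 + u'v/c²):
u = (-0.607 + 0.387) / (1 + (-0.607)·0.387) = -0.2200/0.7654 = -0.2874
Converting back: u = -0.2874 × 3.00 × 10^8 m/s.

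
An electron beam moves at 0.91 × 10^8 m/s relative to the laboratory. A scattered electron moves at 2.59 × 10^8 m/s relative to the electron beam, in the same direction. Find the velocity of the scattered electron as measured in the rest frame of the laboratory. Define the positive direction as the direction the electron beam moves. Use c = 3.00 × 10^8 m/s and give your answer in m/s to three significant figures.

In units of c (dividing by 3.00 × 10^8 m/s): v = 0.303, u' = 0.863.
u = (u' + v)/(1 + u'v/c²):
u = (0.863 + 0.303) / (1 + 0.863·0.303) = 1.1667/1.2619 = 0.9245
Converting back: u = 0.9245 × 3.00 × 10^8 m/s.

2.77 × 10^8 m/s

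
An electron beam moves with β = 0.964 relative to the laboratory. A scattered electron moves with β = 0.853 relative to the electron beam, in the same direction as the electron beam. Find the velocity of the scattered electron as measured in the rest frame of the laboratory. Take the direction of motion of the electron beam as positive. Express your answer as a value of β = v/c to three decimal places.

With v = 0.964 and u' = 0.853 (in units of c),
u = (u' + v)/(1 + u'v/c²):
u = (0.853 + 0.964) / (1 + 0.853·0.964) = 1.8170/1.8223 = 0.9971
(Galilean addition would give +1.817c, exceeding c.)

β = 0.997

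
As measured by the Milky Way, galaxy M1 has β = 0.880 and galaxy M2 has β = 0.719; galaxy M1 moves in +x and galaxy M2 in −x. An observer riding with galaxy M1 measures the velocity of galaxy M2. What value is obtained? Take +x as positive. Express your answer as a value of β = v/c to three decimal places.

β_A = 0.880, β_B = -0.719.
Transform to A's frame with the inverse velocity-addition law: u' = (u − v)/(1 − uv/c²), taking u = β_B and v = β_A.
u' = (-0.719 − 0.880) / (1 − (0.880)(-0.719)) = -1.5990/1.6327 = -0.9793.

β = -0.979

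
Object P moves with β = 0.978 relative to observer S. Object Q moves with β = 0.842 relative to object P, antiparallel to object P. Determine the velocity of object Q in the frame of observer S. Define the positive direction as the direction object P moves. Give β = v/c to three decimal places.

With v = 0.978 and u' = -0.842 (in units of c),
u = (u' + v)/(1 + u'v/c²):
u = (-0.842 + 0.978) / (1 + (-0.842)·0.978) = 0.1360/0.1765 = 0.7704

β = +0.770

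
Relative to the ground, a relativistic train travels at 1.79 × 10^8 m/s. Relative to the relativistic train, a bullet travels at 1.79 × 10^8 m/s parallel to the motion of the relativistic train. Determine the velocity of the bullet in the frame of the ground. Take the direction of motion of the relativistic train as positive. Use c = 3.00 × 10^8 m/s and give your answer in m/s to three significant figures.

In units of c (dividing by 3.00 × 10^8 m/s): v = 0.597, u' = 0.597.
u = (u' + v)/(1 + u'v/c²):
u = (0.597 + 0.597) / (1 + 0.597·0.597) = 1.1933/1.3560 = 0.8800
(Galilean addition would give +1.193c, exceeding c.)
Converting back: u = 0.8800 × 3.00 × 10^8 m/s.

2.64 × 10^8 m/s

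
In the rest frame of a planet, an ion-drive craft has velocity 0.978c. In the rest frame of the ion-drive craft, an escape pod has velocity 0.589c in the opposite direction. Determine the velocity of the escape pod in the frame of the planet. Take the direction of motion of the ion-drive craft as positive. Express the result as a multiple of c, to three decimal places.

With v = 0.978 and u' = -0.589 (in units of c),
u = (u' + v)/(1 + u'v/c²):
u = (-0.589 + 0.978) / (1 + (-0.589)·0.978) = 0.3890/0.4240 = 0.9175
(Galilean addition would give +0.389c.)

+0.918c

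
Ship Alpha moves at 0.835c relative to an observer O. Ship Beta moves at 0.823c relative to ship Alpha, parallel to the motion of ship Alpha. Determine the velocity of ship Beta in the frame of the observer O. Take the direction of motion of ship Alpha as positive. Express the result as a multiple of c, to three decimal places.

With v = 0.835 and u' = 0.823 (in units of c),
u = (u' + v)/(1 + u'v/c²):
u = (0.823 + 0.835) / (1 + 0.823·0.835) = 1.6580/1.6872 = 0.9827
(Galilean addition would give +1.658c, exceeding c.)

0.983c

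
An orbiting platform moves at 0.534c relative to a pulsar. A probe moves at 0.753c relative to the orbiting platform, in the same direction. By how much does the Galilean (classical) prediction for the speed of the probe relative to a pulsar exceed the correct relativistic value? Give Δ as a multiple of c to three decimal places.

Δ = 0.369c

Galilean: u_cl = 0.753 + 0.534 = 1.2870.
Relativistic: u_rel = (0.753 + 0.534) / (1 + 0.753·0.534) = 1.2870/1.4021 = 0.9179.
Δ = 1.2870 − 0.9179 = 0.3691.
(The classical prediction exceeds c; the relativistic result does not.)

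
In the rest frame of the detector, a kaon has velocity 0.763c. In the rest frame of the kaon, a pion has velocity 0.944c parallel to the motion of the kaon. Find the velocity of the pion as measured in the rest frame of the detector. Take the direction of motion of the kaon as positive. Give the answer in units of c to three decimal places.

With v = 0.763 and u' = 0.944 (in units of c),
u = (u' + v)/(1 + u'v/c²):
u = (0.944 + 0.763) / (1 + 0.944·0.763) = 1.7070/1.7203 = 0.9923

0.992c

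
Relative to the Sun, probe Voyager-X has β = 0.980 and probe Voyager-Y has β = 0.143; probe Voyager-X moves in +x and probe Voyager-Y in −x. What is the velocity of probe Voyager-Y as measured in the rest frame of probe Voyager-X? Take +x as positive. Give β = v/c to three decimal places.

β_A = 0.980, β_B = -0.143.
Transform to A's frame with the inverse velocity-addition law: u' = (u − v)/(1 − uv/c²), taking u = β_B and v = β_A.
u' = (-0.143 − 0.980) / (1 − (0.980)(-0.143)) = -1.1230/1.1401 = -0.9850.

β = -0.985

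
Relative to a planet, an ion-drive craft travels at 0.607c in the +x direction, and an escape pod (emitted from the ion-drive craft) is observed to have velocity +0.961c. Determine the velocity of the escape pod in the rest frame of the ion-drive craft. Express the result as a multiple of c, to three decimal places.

+0.850c

Invert the composition law: u' = (u − v)/(1 − uv/c²).
u' = (0.961 − 0.607) / (1 − (0.961)(0.607)) = 0.3540/0.4167 = 0.8496.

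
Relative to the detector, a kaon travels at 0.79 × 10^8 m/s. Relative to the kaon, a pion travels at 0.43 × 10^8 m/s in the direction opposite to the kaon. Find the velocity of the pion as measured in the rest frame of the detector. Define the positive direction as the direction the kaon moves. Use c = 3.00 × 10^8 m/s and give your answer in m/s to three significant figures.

In units of c (dividing by 3.00 × 10^8 m/s): v = 0.263, u' = -0.143.
u = (u' + v)/(1 + u'v/c²):
u = (-0.143 + 0.263) / (1 + (-0.143)·0.263) = 0.1200/0.9623 = 0.1247
(Galilean addition would give +0.120c.)
Converting back: u = 0.1247 × 3.00 × 10^8 m/s.

+3.74 × 10^7 m/s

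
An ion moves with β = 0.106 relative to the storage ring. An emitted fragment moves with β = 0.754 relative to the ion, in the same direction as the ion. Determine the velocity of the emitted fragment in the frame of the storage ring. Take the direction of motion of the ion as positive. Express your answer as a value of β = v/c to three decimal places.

β = 0.796

With v = 0.106 and u' = 0.754 (in units of c),
u = (u' + v)/(1 + u'v/c²):
u = (0.754 + 0.106) / (1 + 0.754·0.106) = 0.8600/1.0799 = 0.7964
(Galilean addition would give +0.860c.)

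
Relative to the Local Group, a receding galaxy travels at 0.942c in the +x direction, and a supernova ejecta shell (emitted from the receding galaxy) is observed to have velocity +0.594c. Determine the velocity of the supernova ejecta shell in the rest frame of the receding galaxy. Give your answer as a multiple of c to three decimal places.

Invert the composition law: u' = (u − v)/(1 − uv/c²).
u' = (0.594 − 0.942) / (1 − (0.594)(0.942)) = -0.3480/0.4405 = -0.7901.

-0.790c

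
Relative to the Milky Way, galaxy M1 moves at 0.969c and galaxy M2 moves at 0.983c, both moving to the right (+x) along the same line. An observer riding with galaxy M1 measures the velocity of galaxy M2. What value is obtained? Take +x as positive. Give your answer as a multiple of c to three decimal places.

+0.295c

β_A = 0.969, β_B = 0.983.
Transform to A's frame with the inverse velocity-addition law: u' = (u − v)/(1 − uv/c²), taking u = β_B and v = β_A.
u' = (0.983 − 0.969) / (1 − (0.969)(0.983)) = 0.0140/0.0475 = 0.2949.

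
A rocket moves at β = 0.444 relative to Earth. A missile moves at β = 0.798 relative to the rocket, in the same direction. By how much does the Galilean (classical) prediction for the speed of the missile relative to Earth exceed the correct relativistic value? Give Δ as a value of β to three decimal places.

Δ = 0.325

Galilean: u_cl = 0.798 + 0.444 = 1.2420.
Relativistic: u_rel = (0.798 + 0.444) / (1 + 0.798·0.444) = 1.2420/1.3543 = 0.9171.
Δ = 1.2420 − 0.9171 = 0.3249.
(The classical prediction exceeds c; the relativistic result does not.)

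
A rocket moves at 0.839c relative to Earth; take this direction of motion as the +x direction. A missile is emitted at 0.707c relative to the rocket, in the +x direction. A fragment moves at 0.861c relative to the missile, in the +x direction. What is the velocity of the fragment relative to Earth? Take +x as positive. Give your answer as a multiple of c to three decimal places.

Apply u = (u' + v)/(1 + u'v/c²) successively, working outward toward Earth.
Start: velocity of the rocket relative to Earth = 0.8390c.
Compose with the missile (u' = 0.707 in the rocket frame): u_1 = (0.707 + 0.839) / (1 + 0.707·0.839) = 1.5460/1.5932 = 0.9704.
Compose with the fragment (u' = 0.861 in the missile frame): u_2 = (0.861 + 0.970) / (1 + 0.861·0.970) = 1.8314/1.8355 = 0.9978.

0.998c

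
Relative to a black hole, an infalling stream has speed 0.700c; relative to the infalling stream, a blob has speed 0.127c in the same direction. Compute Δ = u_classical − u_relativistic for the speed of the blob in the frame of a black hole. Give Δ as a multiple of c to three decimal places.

Δ = 0.068c

Galilean: u_cl = 0.127 + 0.700 = 0.8270.
Relativistic: u_rel = (0.127 + 0.700) / (1 + 0.127·0.700) = 0.8270/1.0889 = 0.7595.
Δ = 0.8270 − 0.7595 = 0.0675.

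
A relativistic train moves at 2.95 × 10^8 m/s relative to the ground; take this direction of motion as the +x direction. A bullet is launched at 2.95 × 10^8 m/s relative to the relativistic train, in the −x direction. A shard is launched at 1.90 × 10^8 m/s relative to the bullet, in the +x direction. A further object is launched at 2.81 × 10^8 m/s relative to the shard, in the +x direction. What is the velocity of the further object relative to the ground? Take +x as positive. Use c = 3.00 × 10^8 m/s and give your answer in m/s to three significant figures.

Apply u = (u' + v)/(1 + u'v/c²) successively, working outward toward the ground.
(Dividing each given speed by c = 3.00 × 10^8 m/s to work in units of c.)
Start: velocity of the relativistic train relative to the ground = 0.9833c.
Compose with the bullet (u' = -0.983 in the relativistic train frame): u_1 = (-0.983 + 0.983) / (1 + (-0.983)·0.983) = 0.0000/0.0331 = 0.0000.
Compose with the shard (u' = 0.633 in the bullet frame): u_2 = (0.633 + 0.000) / (1 + 0.633·0.000) = 0.6333/1.0000 = 0.6333.
Compose with the further object (u' = 0.937 in the shard frame): u_3 = (0.937 + 0.633) / (1 + 0.937·0.633) = 1.5700/1.5932 = 0.9854.
So u = 0.9854 × 3.00 × 10^8 m/s.

+2.96 × 10^8 m/s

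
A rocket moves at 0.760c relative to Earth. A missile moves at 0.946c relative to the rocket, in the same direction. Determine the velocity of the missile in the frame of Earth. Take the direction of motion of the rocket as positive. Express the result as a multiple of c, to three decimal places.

0.992c

With v = 0.760 and u' = 0.946 (in units of c),
u = (u' + v)/(1 + u'v/c²):
u = (0.946 + 0.760) / (1 + 0.946·0.760) = 1.7060/1.7190 = 0.9925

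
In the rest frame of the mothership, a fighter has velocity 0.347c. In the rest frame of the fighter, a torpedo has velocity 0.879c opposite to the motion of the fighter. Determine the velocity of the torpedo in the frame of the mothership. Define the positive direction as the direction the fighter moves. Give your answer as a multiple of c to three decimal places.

With v = 0.347 and u' = -0.879 (in units of c),
u = (u' + v)/(1 + u'v/c²):
u = (-0.879 + 0.347) / (1 + (-0.879)·0.347) = -0.5320/0.6950 = -0.7655
(Galilean addition would give -0.532c.)

-0.765c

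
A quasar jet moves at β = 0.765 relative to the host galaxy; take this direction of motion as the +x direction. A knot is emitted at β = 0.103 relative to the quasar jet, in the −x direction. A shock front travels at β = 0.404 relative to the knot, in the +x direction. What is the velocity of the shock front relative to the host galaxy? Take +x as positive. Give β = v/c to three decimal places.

Apply u = (u' + v)/(1 + u'v/c²) successively, working outward toward the host galaxy.
Start: velocity of the quasar jet relative to the host galaxy = 0.7650c.
Compose with the knot (u' = -0.103 in the quasar jet frame): u_1 = (-0.103 + 0.765) / (1 + (-0.103)·0.765) = 0.6620/0.9212 = 0.7186.
Compose with the shock front (u' = 0.404 in the knot frame): u_2 = (0.404 + 0.719) / (1 + 0.404·0.719) = 1.1226/1.2903 = 0.8700.

β = +0.870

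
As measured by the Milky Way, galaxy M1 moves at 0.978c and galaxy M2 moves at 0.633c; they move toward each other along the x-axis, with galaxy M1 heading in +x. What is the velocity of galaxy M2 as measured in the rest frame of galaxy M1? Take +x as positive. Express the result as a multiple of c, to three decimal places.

-0.995c

β_A = 0.978, β_B = -0.633.
Transform to A's frame with the inverse velocity-addition law: u' = (u − v)/(1 − uv/c²), taking u = β_B and v = β_A.
u' = (-0.633 − 0.978) / (1 − (0.978)(-0.633)) = -1.6110/1.6191 = -0.9950.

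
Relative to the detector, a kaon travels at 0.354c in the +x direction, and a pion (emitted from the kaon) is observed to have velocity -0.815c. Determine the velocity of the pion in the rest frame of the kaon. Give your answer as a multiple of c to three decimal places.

-0.907c

Invert the composition law: u' = (u − v)/(1 − uv/c²).
u' = (-0.815 − 0.354) / (1 − (-0.815)(0.354)) = -1.1690/1.2885 = -0.9072.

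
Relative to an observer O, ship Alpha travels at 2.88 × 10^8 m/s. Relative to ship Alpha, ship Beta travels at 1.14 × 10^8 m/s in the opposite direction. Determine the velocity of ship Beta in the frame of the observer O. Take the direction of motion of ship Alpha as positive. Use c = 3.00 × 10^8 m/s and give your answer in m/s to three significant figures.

+2.74 × 10^8 m/s

In units of c (dividing by 3.00 × 10^8 m/s): v = 0.960, u' = -0.380.
u = (u' + v)/(1 + u'v/c²):
u = (-0.380 + 0.960) / (1 + (-0.380)·0.960) = 0.5800/0.6352 = 0.9131
Converting back: u = 0.9131 × 3.00 × 10^8 m/s.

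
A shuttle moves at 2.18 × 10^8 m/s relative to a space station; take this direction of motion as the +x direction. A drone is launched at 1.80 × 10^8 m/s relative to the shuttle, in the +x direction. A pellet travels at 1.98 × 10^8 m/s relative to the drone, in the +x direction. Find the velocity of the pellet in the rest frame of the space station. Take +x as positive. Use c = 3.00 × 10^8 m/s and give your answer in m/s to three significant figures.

Apply u = (u' + v)/(1 + u'v/c²) successively, working outward toward the space station.
(Dividing each given speed by c = 3.00 × 10^8 m/s to work in units of c.)
Start: velocity of the shuttle relative to the space station = 0.7267c.
Compose with the drone (u' = 0.600 in the shuttle frame): u_1 = (0.600 + 0.727) / (1 + 0.600·0.727) = 1.3267/1.4360 = 0.9239.
Compose with the pellet (u' = 0.660 in the drone frame): u_2 = (0.660 + 0.924) / (1 + 0.660·0.924) = 1.5839/1.6097 = 0.9839.
So u = 0.9839 × 3.00 × 10^8 m/s.

2.95 × 10^8 m/s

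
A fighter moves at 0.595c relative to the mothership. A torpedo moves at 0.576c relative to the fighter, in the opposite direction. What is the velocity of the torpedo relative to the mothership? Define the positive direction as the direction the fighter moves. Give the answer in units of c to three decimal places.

With v = 0.595 and u' = -0.576 (in units of c),
u = (u' + v)/(1 + u'v/c²):
u = (-0.576 + 0.595) / (1 + (-0.576)·0.595) = 0.0190/0.6573 = 0.0289
(Galilean addition would give +0.019c.)

+0.029c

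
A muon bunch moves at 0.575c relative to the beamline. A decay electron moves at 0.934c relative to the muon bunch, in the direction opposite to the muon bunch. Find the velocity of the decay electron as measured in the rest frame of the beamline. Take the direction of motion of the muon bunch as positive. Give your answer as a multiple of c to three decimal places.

With v = 0.575 and u' = -0.934 (in units of c),
u = (u' + v)/(1 + u'v/c²):
u = (-0.934 + 0.575) / (1 + (-0.934)·0.575) = -0.3590/0.4629 = -0.7755

-0.775c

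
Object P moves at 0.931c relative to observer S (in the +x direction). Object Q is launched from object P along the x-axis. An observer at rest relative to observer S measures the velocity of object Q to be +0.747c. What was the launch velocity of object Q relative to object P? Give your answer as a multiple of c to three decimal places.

-0.604c

Invert the composition law: u' = (u − v)/(1 − uv/c²).
u' = (0.747 − 0.931) / (1 − (0.747)(0.931)) = -0.1840/0.3045 = -0.6042.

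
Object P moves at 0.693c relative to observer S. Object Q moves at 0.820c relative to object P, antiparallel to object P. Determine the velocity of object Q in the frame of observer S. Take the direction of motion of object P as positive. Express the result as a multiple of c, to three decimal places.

With v = 0.693 and u' = -0.820 (in units of c),
u = (u' + v)/(1 + u'v/c²):
u = (-0.820 + 0.693) / (1 + (-0.820)·0.693) = -0.1270/0.4317 = -0.2942

-0.294c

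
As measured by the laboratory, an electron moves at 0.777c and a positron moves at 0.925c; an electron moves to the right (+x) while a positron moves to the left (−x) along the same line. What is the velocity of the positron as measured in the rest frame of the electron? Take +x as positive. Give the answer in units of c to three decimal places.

-0.990c

β_A = 0.777, β_B = -0.925.
Transform to A's frame with the inverse velocity-addition law: u' = (u − v)/(1 − uv/c²), taking u = β_B and v = β_A.
u' = (-0.925 − 0.777) / (1 − (0.777)(-0.925)) = -1.7020/1.7187 = -0.9903.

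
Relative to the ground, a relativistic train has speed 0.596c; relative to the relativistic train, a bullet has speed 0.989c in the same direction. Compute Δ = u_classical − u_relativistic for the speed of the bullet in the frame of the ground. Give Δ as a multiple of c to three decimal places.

Δ = 0.588c

Galilean: u_cl = 0.989 + 0.596 = 1.5850.
Relativistic: u_rel = (0.989 + 0.596) / (1 + 0.989·0.596) = 1.5850/1.5894 = 0.9972.
Δ = 1.5850 − 0.9972 = 0.5878.
(The classical prediction exceeds c; the relativistic result does not.)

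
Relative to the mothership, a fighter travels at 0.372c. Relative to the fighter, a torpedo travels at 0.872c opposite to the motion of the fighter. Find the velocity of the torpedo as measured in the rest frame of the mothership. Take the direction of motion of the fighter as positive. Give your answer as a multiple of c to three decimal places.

With v = 0.372 and u' = -0.872 (in units of c),
u = (u' + v)/(1 + u'v/c²):
u = (-0.872 + 0.372) / (1 + (-0.872)·0.372) = -0.5000/0.6756 = -0.7401
(Galilean addition would give -0.500c.)

-0.740c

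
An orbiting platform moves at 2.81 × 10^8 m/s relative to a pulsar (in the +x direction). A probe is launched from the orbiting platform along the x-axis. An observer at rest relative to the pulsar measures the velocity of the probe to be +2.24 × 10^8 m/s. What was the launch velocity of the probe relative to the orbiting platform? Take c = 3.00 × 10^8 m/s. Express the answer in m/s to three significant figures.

-1.90 × 10^8 m/s

v = 0.937c, u = 0.747c.
Invert the composition law: u' = (u − v)/(1 − uv/c²).
u' = (0.747 − 0.937) / (1 − (0.747)(0.937)) = -0.1900/0.3006 = -0.6320.
u' = -0.6320 × 3.00 × 10^8 m/s.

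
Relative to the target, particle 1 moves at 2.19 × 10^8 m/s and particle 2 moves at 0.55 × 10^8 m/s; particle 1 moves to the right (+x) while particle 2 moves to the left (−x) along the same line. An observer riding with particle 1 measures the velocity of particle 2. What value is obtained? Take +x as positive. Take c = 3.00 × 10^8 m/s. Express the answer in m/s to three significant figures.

-2.42 × 10^8 m/s

β_A = 0.730, β_B = -0.183 (dividing each by c = 3.00 × 10^8 m/s).
Transform to A's frame with the inverse velocity-addition law: u' = (u − v)/(1 − uv/c²), taking u = β_B and v = β_A.
u' = (-0.183 − 0.730) / (1 − (0.730)(-0.183)) = -0.9133/1.1338 = -0.8055.
u' = -0.8055 × 3.00 × 10^8 m/s.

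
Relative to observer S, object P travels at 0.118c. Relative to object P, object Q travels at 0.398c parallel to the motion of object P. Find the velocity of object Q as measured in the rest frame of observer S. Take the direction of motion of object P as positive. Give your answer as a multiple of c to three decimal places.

0.493c

With v = 0.118 and u' = 0.398 (in units of c),
u = (u' + v)/(1 + u'v/c²):
u = (0.398 + 0.118) / (1 + 0.398·0.118) = 0.5160/1.0470 = 0.4929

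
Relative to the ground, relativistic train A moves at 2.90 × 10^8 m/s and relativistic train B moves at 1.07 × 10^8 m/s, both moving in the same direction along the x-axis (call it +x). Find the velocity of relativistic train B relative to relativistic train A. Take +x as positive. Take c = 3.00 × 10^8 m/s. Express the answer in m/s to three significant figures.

β_A = 0.967, β_B = 0.357 (dividing each by c = 3.00 × 10^8 m/s).
Transform to A's frame with the inverse velocity-addition law: u' = (u − v)/(1 − uv/c²), taking u = β_B and v = β_A.
u' = (0.357 − 0.967) / (1 − (0.967)(0.357)) = -0.6100/0.6552 = -0.9310.
u' = -0.9310 × 3.00 × 10^8 m/s.

-2.79 × 10^8 m/s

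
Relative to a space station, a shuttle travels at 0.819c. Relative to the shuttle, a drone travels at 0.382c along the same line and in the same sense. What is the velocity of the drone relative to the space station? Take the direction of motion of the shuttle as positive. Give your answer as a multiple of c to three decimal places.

0.915c

With v = 0.819 and u' = 0.382 (in units of c),
u = (u' + v)/(1 + u'v/c²):
u = (0.382 + 0.819) / (1 + 0.382·0.819) = 1.2010/1.3129 = 0.9148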